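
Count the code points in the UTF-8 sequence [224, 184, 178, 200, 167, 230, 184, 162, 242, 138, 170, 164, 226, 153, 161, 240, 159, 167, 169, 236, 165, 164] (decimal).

7

Byte at offset 0: 0xE0 = 11100000 → 3-byte char (#1). Advance 3.
Byte at offset 3: 0xC8 = 11001000 → 2-byte char (#2). Advance 2.
Byte at offset 5: 0xE6 = 11100110 → 3-byte char (#3). Advance 3.
Byte at offset 8: 0xF2 = 11110010 → 4-byte char (#4). Advance 4.
Byte at offset 12: 0xE2 = 11100010 → 3-byte char (#5). Advance 3.
Byte at offset 15: 0xF0 = 11110000 → 4-byte char (#6). Advance 4.
Byte at offset 19: 0xEC = 11101100 → 3-byte char (#7). Advance 3.
Reached end at offset 22 after 7 code points.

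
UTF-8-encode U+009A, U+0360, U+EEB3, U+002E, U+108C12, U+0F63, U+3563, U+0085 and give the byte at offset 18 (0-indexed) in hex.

U+009A → 2-byte form C2 9A at offsets 0–1.
U+0360 → 2-byte form CD A0 at offsets 2–3.
U+EEB3 → 3-byte form EE BA B3 at offsets 4–6.
U+002E → 1-byte form 2E at offsets 7–7.
U+108C12 → 4-byte form F4 88 B0 92 at offsets 8–11.
U+0F63 → 3-byte form E0 BD A3 at offsets 12–14.
U+3563 → 3-byte form E3 95 A3 at offsets 15–17.
U+0085 → 2-byte form C2 85 at offsets 18–19.
Offset 18 falls in char 8's range; it's byte 1 of C2 85 = 0xC2.

0xC2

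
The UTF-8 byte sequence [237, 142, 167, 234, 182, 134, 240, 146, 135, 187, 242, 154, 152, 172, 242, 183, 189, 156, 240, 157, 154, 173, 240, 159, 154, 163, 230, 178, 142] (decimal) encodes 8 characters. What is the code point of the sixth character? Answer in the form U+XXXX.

U+1D6AD

Offset 0: leading byte 0xED = 11101101 → 3-byte char #1 = ED 8E A7.
Offset 3: leading byte 0xEA = 11101010 → 3-byte char #2 = EA B6 86.
Offset 6: leading byte 0xF0 = 11110000 → 4-byte char #3 = F0 92 87 BB.
Offset 10: leading byte 0xF2 = 11110010 → 4-byte char #4 = F2 9A 98 AC.
Offset 14: leading byte 0xF2 = 11110010 → 4-byte char #5 = F2 B7 BD 9C.
Offset 18: leading byte 0xF0 = 11110000 → 4-byte char #6 = F0 9D 9A AD.
Leading byte 0xF0 = 11110000 matches 11110xxx → 4-byte sequence.
Byte 1: 0xF0 = 11110000, payload 000 (3 bits).
Byte 2: 0x9D = 10011101 (10xxxxxx ✓), payload 011101.
Byte 3: 0x9A = 10011010 (10xxxxxx ✓), payload 011010.
Byte 4: 0xAD = 10101101 (10xxxxxx ✓), payload 101101.
Concatenate: 000011101011010101101 = 0x1D6AD (21 bits → U+1D6AD).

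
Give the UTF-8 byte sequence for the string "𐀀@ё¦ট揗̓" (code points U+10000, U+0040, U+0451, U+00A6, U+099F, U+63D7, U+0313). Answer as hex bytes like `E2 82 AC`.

U+10000: 4-byte form → F0 90 80 80.
U+0040: 1-byte form → 40.
U+0451: 2-byte form → D1 91.
U+00A6: 2-byte form → C2 A6.
U+099F: 3-byte form → E0 A6 9F.
U+63D7: 3-byte form → E6 8F 97.
U+0313: 2-byte form → CC 93.
Concatenated (17 bytes): F0 90 80 80 40 D1 91 C2 A6 E0 A6 9F E6 8F 97 CC 93.

F0 90 80 80 40 D1 91 C2 A6 E0 A6 9F E6 8F 97 CC 93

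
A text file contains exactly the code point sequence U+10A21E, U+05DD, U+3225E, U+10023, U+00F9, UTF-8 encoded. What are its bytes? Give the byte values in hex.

F4 8A 88 9E D7 9D F0 B2 89 9E F0 90 80 A3 C3 B9

U+10A21E: 4-byte form → F4 8A 88 9E.
U+05DD: 2-byte form → D7 9D.
U+3225E: 4-byte form → F0 B2 89 9E.
U+10023: 4-byte form → F0 90 80 A3.
U+00F9: 2-byte form → C3 B9.
Concatenated (16 bytes): F4 8A 88 9E D7 9D F0 B2 89 9E F0 90 80 A3 C3 B9.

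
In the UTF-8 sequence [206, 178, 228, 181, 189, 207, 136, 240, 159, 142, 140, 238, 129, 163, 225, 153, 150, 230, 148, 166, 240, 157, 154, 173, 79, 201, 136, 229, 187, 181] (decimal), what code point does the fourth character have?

Offset 0: leading byte 0xCE = 11001110 → 2-byte char #1 = CE B2.
Offset 2: leading byte 0xE4 = 11100100 → 3-byte char #2 = E4 B5 BD.
Offset 5: leading byte 0xCF = 11001111 → 2-byte char #3 = CF 88.
Offset 7: leading byte 0xF0 = 11110000 → 4-byte char #4 = F0 9F 8E 8C.
Leading byte 0xF0 = 11110000 matches 11110xxx → 4-byte sequence.
Byte 1: 0xF0 = 11110000, payload 000 (3 bits).
Byte 2: 0x9F = 10011111 (10xxxxxx ✓), payload 011111.
Byte 3: 0x8E = 10001110 (10xxxxxx ✓), payload 001110.
Byte 4: 0x8C = 10001100 (10xxxxxx ✓), payload 001100.
Concatenate: 000011111001110001100 = 0x1F38C (21 bits → U+1F38C).

U+1F38C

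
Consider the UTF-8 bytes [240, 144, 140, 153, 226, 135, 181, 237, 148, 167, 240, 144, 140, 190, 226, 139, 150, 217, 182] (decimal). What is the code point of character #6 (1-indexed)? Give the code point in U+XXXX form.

Offset 0: leading byte 0xF0 = 11110000 → 4-byte char #1 = F0 90 8C 99.
Offset 4: leading byte 0xE2 = 11100010 → 3-byte char #2 = E2 87 B5.
Offset 7: leading byte 0xED = 11101101 → 3-byte char #3 = ED 94 A7.
Offset 10: leading byte 0xF0 = 11110000 → 4-byte char #4 = F0 90 8C BE.
Offset 14: leading byte 0xE2 = 11100010 → 3-byte char #5 = E2 8B 96.
Offset 17: leading byte 0xD9 = 11011001 → 2-byte char #6 = D9 B6.
Leading byte 0xD9 = 11011001 matches 110xxxxx → 2-byte sequence.
Byte 1: 0xD9 = 11011001, payload 11001 (5 bits).
Byte 2: 0xB6 = 10110110 (10xxxxxx ✓), payload 110110.
Concatenate: 11001110110 = 0x676 (11 bits → U+0676).

U+0676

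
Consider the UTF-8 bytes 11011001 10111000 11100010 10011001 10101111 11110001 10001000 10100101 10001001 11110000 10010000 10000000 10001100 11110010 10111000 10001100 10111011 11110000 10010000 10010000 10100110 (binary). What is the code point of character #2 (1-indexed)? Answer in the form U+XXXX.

U+266F

Offset 0: leading byte 0xD9 = 11011001 → 2-byte char #1 = D9 B8.
Offset 2: leading byte 0xE2 = 11100010 → 3-byte char #2 = E2 99 AF.
Leading byte 0xE2 = 11100010 matches 1110xxxx → 3-byte sequence.
Byte 1: 0xE2 = 11100010, payload 0010 (4 bits).
Byte 2: 0x99 = 10011001 (10xxxxxx ✓), payload 011001.
Byte 3: 0xAF = 10101111 (10xxxxxx ✓), payload 101111.
Concatenate: 0010011001101111 = 0x266F (16 bits → U+266F).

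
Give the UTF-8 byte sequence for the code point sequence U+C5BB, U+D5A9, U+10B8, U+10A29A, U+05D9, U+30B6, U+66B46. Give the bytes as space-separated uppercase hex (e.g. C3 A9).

EC 96 BB ED 96 A9 E1 82 B8 F4 8A 8A 9A D7 99 E3 82 B6 F1 A6 AD 86

U+C5BB: 3-byte form → EC 96 BB.
U+D5A9: 3-byte form → ED 96 A9.
U+10B8: 3-byte form → E1 82 B8.
U+10A29A: 4-byte form → F4 8A 8A 9A.
U+05D9: 2-byte form → D7 99.
U+30B6: 3-byte form → E3 82 B6.
U+66B46: 4-byte form → F1 A6 AD 86.
Concatenated (22 bytes): EC 96 BB ED 96 A9 E1 82 B8 F4 8A 8A 9A D7 99 E3 82 B6 F1 A6 AD 86.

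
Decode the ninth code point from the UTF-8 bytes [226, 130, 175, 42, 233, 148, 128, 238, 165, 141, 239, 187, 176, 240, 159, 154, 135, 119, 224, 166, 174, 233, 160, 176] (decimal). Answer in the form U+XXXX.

Offset 0: leading byte 0xE2 = 11100010 → 3-byte char #1 = E2 82 AF.
Offset 3: leading byte 0x2A = 00101010 → 1-byte char #2 = 2A.
Offset 4: leading byte 0xE9 = 11101001 → 3-byte char #3 = E9 94 80.
Offset 7: leading byte 0xEE = 11101110 → 3-byte char #4 = EE A5 8D.
Offset 10: leading byte 0xEF = 11101111 → 3-byte char #5 = EF BB B0.
Offset 13: leading byte 0xF0 = 11110000 → 4-byte char #6 = F0 9F 9A 87.
Offset 17: leading byte 0x77 = 01110111 → 1-byte char #7 = 77.
Offset 18: leading byte 0xE0 = 11100000 → 3-byte char #8 = E0 A6 AE.
Offset 21: leading byte 0xE9 = 11101001 → 3-byte char #9 = E9 A0 B0.
Leading byte 0xE9 = 11101001 matches 1110xxxx → 3-byte sequence.
Byte 1: 0xE9 = 11101001, payload 1001 (4 bits).
Byte 2: 0xA0 = 10100000 (10xxxxxx ✓), payload 100000.
Byte 3: 0xB0 = 10110000 (10xxxxxx ✓), payload 110000.
Concatenate: 1001100000110000 = 0x9830 (16 bits → U+9830).

U+9830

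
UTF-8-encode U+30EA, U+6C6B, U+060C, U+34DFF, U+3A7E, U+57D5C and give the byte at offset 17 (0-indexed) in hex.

0xB5

U+30EA → 3-byte form E3 83 AA at offsets 0–2.
U+6C6B → 3-byte form E6 B1 AB at offsets 3–5.
U+060C → 2-byte form D8 8C at offsets 6–7.
U+34DFF → 4-byte form F0 B4 B7 BF at offsets 8–11.
U+3A7E → 3-byte form E3 A9 BE at offsets 12–14.
U+57D5C → 4-byte form F1 97 B5 9C at offsets 15–18.
Offset 17 falls in char 6's range; it's byte 3 of F1 97 B5 9C = 0xB5.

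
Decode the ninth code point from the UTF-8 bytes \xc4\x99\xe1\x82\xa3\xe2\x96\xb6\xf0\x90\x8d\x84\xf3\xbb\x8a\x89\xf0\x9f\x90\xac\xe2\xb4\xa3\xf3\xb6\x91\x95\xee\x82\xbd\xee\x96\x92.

U+E0BD

Offset 0: leading byte 0xC4 = 11000100 → 2-byte char #1 = C4 99.
Offset 2: leading byte 0xE1 = 11100001 → 3-byte char #2 = E1 82 A3.
Offset 5: leading byte 0xE2 = 11100010 → 3-byte char #3 = E2 96 B6.
Offset 8: leading byte 0xF0 = 11110000 → 4-byte char #4 = F0 90 8D 84.
Offset 12: leading byte 0xF3 = 11110011 → 4-byte char #5 = F3 BB 8A 89.
Offset 16: leading byte 0xF0 = 11110000 → 4-byte char #6 = F0 9F 90 AC.
Offset 20: leading byte 0xE2 = 11100010 → 3-byte char #7 = E2 B4 A3.
Offset 23: leading byte 0xF3 = 11110011 → 4-byte char #8 = F3 B6 91 95.
Offset 27: leading byte 0xEE = 11101110 → 3-byte char #9 = EE 82 BD.
Leading byte 0xEE = 11101110 matches 1110xxxx → 3-byte sequence.
Byte 1: 0xEE = 11101110, payload 1110 (4 bits).
Byte 2: 0x82 = 10000010 (10xxxxxx ✓), payload 000010.
Byte 3: 0xBD = 10111101 (10xxxxxx ✓), payload 111101.
Concatenate: 1110000010111101 = 0xE0BD (16 bits → U+E0BD).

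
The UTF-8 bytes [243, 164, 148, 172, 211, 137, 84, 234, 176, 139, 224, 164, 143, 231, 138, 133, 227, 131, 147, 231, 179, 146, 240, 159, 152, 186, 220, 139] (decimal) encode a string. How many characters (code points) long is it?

Byte at offset 0: 0xF3 = 11110011 → 4-byte char (#1). Advance 4.
Byte at offset 4: 0xD3 = 11010011 → 2-byte char (#2). Advance 2.
Byte at offset 6: 0x54 = 01010100 → 1-byte char (#3). Advance 1.
Byte at offset 7: 0xEA = 11101010 → 3-byte char (#4). Advance 3.
Byte at offset 10: 0xE0 = 11100000 → 3-byte char (#5). Advance 3.
Byte at offset 13: 0xE7 = 11100111 → 3-byte char (#6). Advance 3.
Byte at offset 16: 0xE3 = 11100011 → 3-byte char (#7). Advance 3.
Byte at offset 19: 0xE7 = 11100111 → 3-byte char (#8). Advance 3.
Byte at offset 22: 0xF0 = 11110000 → 4-byte char (#9). Advance 4.
Byte at offset 26: 0xDC = 11011100 → 2-byte char (#10). Advance 2.
Reached end at offset 28 after 10 code points.

10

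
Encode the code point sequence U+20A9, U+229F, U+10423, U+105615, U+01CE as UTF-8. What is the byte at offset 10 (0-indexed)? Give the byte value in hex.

0xF4

U+20A9 → 3-byte form E2 82 A9 at offsets 0–2.
U+229F → 3-byte form E2 8A 9F at offsets 3–5.
U+10423 → 4-byte form F0 90 90 A3 at offsets 6–9.
U+105615 → 4-byte form F4 85 98 95 at offsets 10–13.
Offset 10 falls in char 4's range; it's byte 1 of F4 85 98 95 = 0xF4.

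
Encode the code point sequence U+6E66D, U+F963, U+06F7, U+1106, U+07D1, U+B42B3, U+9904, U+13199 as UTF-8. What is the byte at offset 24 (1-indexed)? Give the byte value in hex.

0x86

1-indexed offset 24 is 0-indexed offset 23.
U+6E66D → 4-byte form F1 AE 99 AD at offsets 0–3.
U+F963 → 3-byte form EF A5 A3 at offsets 4–6.
U+06F7 → 2-byte form DB B7 at offsets 7–8.
U+1106 → 3-byte form E1 84 86 at offsets 9–11.
U+07D1 → 2-byte form DF 91 at offsets 12–13.
U+B42B3 → 4-byte form F2 B4 8A B3 at offsets 14–17.
U+9904 → 3-byte form E9 A4 84 at offsets 18–20.
U+13199 → 4-byte form F0 93 86 99 at offsets 21–24.
Offset 23 falls in char 8's range; it's byte 3 of F0 93 86 99 = 0x86.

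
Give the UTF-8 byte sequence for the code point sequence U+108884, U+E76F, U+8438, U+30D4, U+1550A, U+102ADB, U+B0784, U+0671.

F4 88 A2 84 EE 9D AF E8 90 B8 E3 83 94 F0 95 94 8A F4 82 AB 9B F2 B0 9E 84 D9 B1

U+108884: 4-byte form → F4 88 A2 84.
U+E76F: 3-byte form → EE 9D AF.
U+8438: 3-byte form → E8 90 B8.
U+30D4: 3-byte form → E3 83 94.
U+1550A: 4-byte form → F0 95 94 8A.
U+102ADB: 4-byte form → F4 82 AB 9B.
U+B0784: 4-byte form → F2 B0 9E 84.
U+0671: 2-byte form → D9 B1.
Concatenated (27 bytes): F4 88 A2 84 EE 9D AF E8 90 B8 E3 83 94 F0 95 94 8A F4 82 AB 9B F2 B0 9E 84 D9 B1.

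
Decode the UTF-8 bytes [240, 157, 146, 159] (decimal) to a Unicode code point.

U+1D49F

Leading byte 0xF0 = 11110000 matches 11110xxx → 4-byte sequence.
Byte 1: 0xF0 = 11110000, payload 000 (3 bits).
Byte 2: 0x9D = 10011101 (10xxxxxx ✓), payload 011101.
Byte 3: 0x92 = 10010010 (10xxxxxx ✓), payload 010010.
Byte 4: 0x9F = 10011111 (10xxxxxx ✓), payload 011111.
Concatenate: 000011101010010011111 = 0x1D49F (21 bits → U+1D49F).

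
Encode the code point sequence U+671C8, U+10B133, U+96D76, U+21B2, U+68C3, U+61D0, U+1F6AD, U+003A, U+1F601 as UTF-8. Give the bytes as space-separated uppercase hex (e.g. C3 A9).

U+671C8: 4-byte form → F1 A7 87 88.
U+10B133: 4-byte form → F4 8B 84 B3.
U+96D76: 4-byte form → F2 96 B5 B6.
U+21B2: 3-byte form → E2 86 B2.
U+68C3: 3-byte form → E6 A3 83.
U+61D0: 3-byte form → E6 87 90.
U+1F6AD: 4-byte form → F0 9F 9A AD.
U+003A: 1-byte form → 3A.
U+1F601: 4-byte form → F0 9F 98 81.
Concatenated (30 bytes): F1 A7 87 88 F4 8B 84 B3 F2 96 B5 B6 E2 86 B2 E6 A3 83 E6 87 90 F0 9F 9A AD 3A F0 9F 98 81.

F1 A7 87 88 F4 8B 84 B3 F2 96 B5 B6 E2 86 B2 E6 A3 83 E6 87 90 F0 9F 9A AD 3A F0 9F 98 81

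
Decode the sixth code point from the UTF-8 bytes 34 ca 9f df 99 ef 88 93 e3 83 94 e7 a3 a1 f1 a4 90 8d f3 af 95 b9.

Offset 0: leading byte 0x34 = 00110100 → 1-byte char #1 = 34.
Offset 1: leading byte 0xCA = 11001010 → 2-byte char #2 = CA 9F.
Offset 3: leading byte 0xDF = 11011111 → 2-byte char #3 = DF 99.
Offset 5: leading byte 0xEF = 11101111 → 3-byte char #4 = EF 88 93.
Offset 8: leading byte 0xE3 = 11100011 → 3-byte char #5 = E3 83 94.
Offset 11: leading byte 0xE7 = 11100111 → 3-byte char #6 = E7 A3 A1.
Leading byte 0xE7 = 11100111 matches 1110xxxx → 3-byte sequence.
Byte 1: 0xE7 = 11100111, payload 0111 (4 bits).
Byte 2: 0xA3 = 10100011 (10xxxxxx ✓), payload 100011.
Byte 3: 0xA1 = 10100001 (10xxxxxx ✓), payload 100001.
Concatenate: 0111100011100001 = 0x78E1 (16 bits → U+78E1).

U+78E1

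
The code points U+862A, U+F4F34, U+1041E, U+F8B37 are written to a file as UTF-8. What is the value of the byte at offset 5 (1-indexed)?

1-indexed offset 5 is 0-indexed offset 4.
U+862A → 3-byte form E8 98 AA at offsets 0–2.
U+F4F34 → 4-byte form F3 B4 BC B4 at offsets 3–6.
Offset 4 falls in char 2's range; it's byte 2 of F3 B4 BC B4 = 0xB4.

0xB4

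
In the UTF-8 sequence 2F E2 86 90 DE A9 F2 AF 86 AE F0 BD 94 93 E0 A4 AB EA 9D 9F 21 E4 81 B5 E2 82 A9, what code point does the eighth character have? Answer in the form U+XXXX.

Offset 0: leading byte 0x2F = 00101111 → 1-byte char #1 = 2F.
Offset 1: leading byte 0xE2 = 11100010 → 3-byte char #2 = E2 86 90.
Offset 4: leading byte 0xDE = 11011110 → 2-byte char #3 = DE A9.
Offset 6: leading byte 0xF2 = 11110010 → 4-byte char #4 = F2 AF 86 AE.
Offset 10: leading byte 0xF0 = 11110000 → 4-byte char #5 = F0 BD 94 93.
Offset 14: leading byte 0xE0 = 11100000 → 3-byte char #6 = E0 A4 AB.
Offset 17: leading byte 0xEA = 11101010 → 3-byte char #7 = EA 9D 9F.
Offset 20: leading byte 0x21 = 00100001 → 1-byte char #8 = 21.
Leading byte 0x21 = 00100001 matches 0xxxxxxx → 1-byte sequence.
Byte 1: 0x21 = 00100001, payload 0100001 (7 bits).
Concatenate: 0100001 = 0x21 (7 bits → U+0021).

U+0021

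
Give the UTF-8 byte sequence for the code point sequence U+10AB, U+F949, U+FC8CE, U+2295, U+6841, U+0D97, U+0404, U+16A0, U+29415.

E1 82 AB EF A5 89 F3 BC A3 8E E2 8A 95 E6 A1 81 E0 B6 97 D0 84 E1 9A A0 F0 A9 90 95

U+10AB: 3-byte form → E1 82 AB.
U+F949: 3-byte form → EF A5 89.
U+FC8CE: 4-byte form → F3 BC A3 8E.
U+2295: 3-byte form → E2 8A 95.
U+6841: 3-byte form → E6 A1 81.
U+0D97: 3-byte form → E0 B6 97.
U+0404: 2-byte form → D0 84.
U+16A0: 3-byte form → E1 9A A0.
U+29415: 4-byte form → F0 A9 90 95.
Concatenated (28 bytes): E1 82 AB EF A5 89 F3 BC A3 8E E2 8A 95 E6 A1 81 E0 B6 97 D0 84 E1 9A A0 F0 A9 90 95.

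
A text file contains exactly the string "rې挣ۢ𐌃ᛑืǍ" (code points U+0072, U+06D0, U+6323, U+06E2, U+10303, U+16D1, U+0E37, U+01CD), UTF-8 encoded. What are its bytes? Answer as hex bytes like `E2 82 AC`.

72 DB 90 E6 8C A3 DB A2 F0 90 8C 83 E1 9B 91 E0 B8 B7 C7 8D

U+0072: 1-byte form → 72.
U+06D0: 2-byte form → DB 90.
U+6323: 3-byte form → E6 8C A3.
U+06E2: 2-byte form → DB A2.
U+10303: 4-byte form → F0 90 8C 83.
U+16D1: 3-byte form → E1 9B 91.
U+0E37: 3-byte form → E0 B8 B7.
U+01CD: 2-byte form → C7 8D.
Concatenated (20 bytes): 72 DB 90 E6 8C A3 DB A2 F0 90 8C 83 E1 9B 91 E0 B8 B7 C7 8D.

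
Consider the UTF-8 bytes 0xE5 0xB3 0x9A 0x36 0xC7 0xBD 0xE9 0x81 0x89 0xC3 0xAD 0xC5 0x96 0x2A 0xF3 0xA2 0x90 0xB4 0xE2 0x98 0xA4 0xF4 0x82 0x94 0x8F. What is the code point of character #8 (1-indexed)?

Offset 0: leading byte 0xE5 = 11100101 → 3-byte char #1 = E5 B3 9A.
Offset 3: leading byte 0x36 = 00110110 → 1-byte char #2 = 36.
Offset 4: leading byte 0xC7 = 11000111 → 2-byte char #3 = C7 BD.
Offset 6: leading byte 0xE9 = 11101001 → 3-byte char #4 = E9 81 89.
Offset 9: leading byte 0xC3 = 11000011 → 2-byte char #5 = C3 AD.
Offset 11: leading byte 0xC5 = 11000101 → 2-byte char #6 = C5 96.
Offset 13: leading byte 0x2A = 00101010 → 1-byte char #7 = 2A.
Offset 14: leading byte 0xF3 = 11110011 → 4-byte char #8 = F3 A2 90 B4.
Leading byte 0xF3 = 11110011 matches 11110xxx → 4-byte sequence.
Byte 1: 0xF3 = 11110011, payload 011 (3 bits).
Byte 2: 0xA2 = 10100010 (10xxxxxx ✓), payload 100010.
Byte 3: 0x90 = 10010000 (10xxxxxx ✓), payload 010000.
Byte 4: 0xB4 = 10110100 (10xxxxxx ✓), payload 110100.
Concatenate: 011100010010000110100 = 0xE2434 (21 bits → U+E2434).

U+E2434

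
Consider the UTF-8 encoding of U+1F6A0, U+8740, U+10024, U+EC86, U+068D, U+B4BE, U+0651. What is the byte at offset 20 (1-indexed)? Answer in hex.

0xD9

1-indexed offset 20 is 0-indexed offset 19.
U+1F6A0 → 4-byte form F0 9F 9A A0 at offsets 0–3.
U+8740 → 3-byte form E8 9D 80 at offsets 4–6.
U+10024 → 4-byte form F0 90 80 A4 at offsets 7–10.
U+EC86 → 3-byte form EE B2 86 at offsets 11–13.
U+068D → 2-byte form DA 8D at offsets 14–15.
U+B4BE → 3-byte form EB 92 BE at offsets 16–18.
U+0651 → 2-byte form D9 91 at offsets 19–20.
Offset 19 falls in char 7's range; it's byte 1 of D9 91 = 0xD9.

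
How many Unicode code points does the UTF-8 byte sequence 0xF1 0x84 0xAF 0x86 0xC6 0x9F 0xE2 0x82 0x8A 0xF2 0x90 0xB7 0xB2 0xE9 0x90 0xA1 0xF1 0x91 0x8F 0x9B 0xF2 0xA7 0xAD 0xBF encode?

7

Byte at offset 0: 0xF1 = 11110001 → 4-byte char (#1). Advance 4.
Byte at offset 4: 0xC6 = 11000110 → 2-byte char (#2). Advance 2.
Byte at offset 6: 0xE2 = 11100010 → 3-byte char (#3). Advance 3.
Byte at offset 9: 0xF2 = 11110010 → 4-byte char (#4). Advance 4.
Byte at offset 13: 0xE9 = 11101001 → 3-byte char (#5). Advance 3.
Byte at offset 16: 0xF1 = 11110001 → 4-byte char (#6). Advance 4.
Byte at offset 20: 0xF2 = 11110010 → 4-byte char (#7). Advance 4.
Reached end at offset 24 after 7 code points.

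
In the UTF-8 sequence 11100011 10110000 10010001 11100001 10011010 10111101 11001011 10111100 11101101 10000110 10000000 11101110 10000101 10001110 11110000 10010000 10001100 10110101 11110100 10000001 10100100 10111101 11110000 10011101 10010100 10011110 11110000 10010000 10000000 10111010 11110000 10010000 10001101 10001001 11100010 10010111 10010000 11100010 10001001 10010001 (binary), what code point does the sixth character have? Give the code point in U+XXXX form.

Offset 0: leading byte 0xE3 = 11100011 → 3-byte char #1 = E3 B0 91.
Offset 3: leading byte 0xE1 = 11100001 → 3-byte char #2 = E1 9A BD.
Offset 6: leading byte 0xCB = 11001011 → 2-byte char #3 = CB BC.
Offset 8: leading byte 0xED = 11101101 → 3-byte char #4 = ED 86 80.
Offset 11: leading byte 0xEE = 11101110 → 3-byte char #5 = EE 85 8E.
Offset 14: leading byte 0xF0 = 11110000 → 4-byte char #6 = F0 90 8C B5.
Leading byte 0xF0 = 11110000 matches 11110xxx → 4-byte sequence.
Byte 1: 0xF0 = 11110000, payload 000 (3 bits).
Byte 2: 0x90 = 10010000 (10xxxxxx ✓), payload 010000.
Byte 3: 0x8C = 10001100 (10xxxxxx ✓), payload 001100.
Byte 4: 0xB5 = 10110101 (10xxxxxx ✓), payload 110101.
Concatenate: 000010000001100110101 = 0x10335 (21 bits → U+10335).

U+10335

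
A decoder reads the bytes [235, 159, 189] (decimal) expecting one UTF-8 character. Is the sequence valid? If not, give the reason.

valid

Leading byte 0xEB = 11101011 → 3-byte form.
Continuation bytes 0x9F=10011111, 0xBD=10111101 all match 10xxxxxx.
Decoded value 0xB7FD is ≥ 0x800 (shortest form) and not a surrogate.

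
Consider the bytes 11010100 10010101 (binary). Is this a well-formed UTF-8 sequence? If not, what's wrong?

valid

Leading byte 0xD4 = 11010100 → 2-byte form.
Continuation bytes 0x95=10010101 all match 10xxxxxx.
Decoded value 0x515 is ≥ 0x80 (shortest form) and not a surrogate.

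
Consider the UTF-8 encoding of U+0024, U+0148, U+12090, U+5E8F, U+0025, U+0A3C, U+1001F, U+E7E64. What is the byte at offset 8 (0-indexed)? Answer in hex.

0xBA

U+0024 → 1-byte form 24 at offsets 0–0.
U+0148 → 2-byte form C5 88 at offsets 1–2.
U+12090 → 4-byte form F0 92 82 90 at offsets 3–6.
U+5E8F → 3-byte form E5 BA 8F at offsets 7–9.
Offset 8 falls in char 4's range; it's byte 2 of E5 BA 8F = 0xBA.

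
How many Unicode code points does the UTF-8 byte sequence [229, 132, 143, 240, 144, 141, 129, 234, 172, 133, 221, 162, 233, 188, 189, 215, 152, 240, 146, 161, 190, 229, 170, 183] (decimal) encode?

8

Byte at offset 0: 0xE5 = 11100101 → 3-byte char (#1). Advance 3.
Byte at offset 3: 0xF0 = 11110000 → 4-byte char (#2). Advance 4.
Byte at offset 7: 0xEA = 11101010 → 3-byte char (#3). Advance 3.
Byte at offset 10: 0xDD = 11011101 → 2-byte char (#4). Advance 2.
Byte at offset 12: 0xE9 = 11101001 → 3-byte char (#5). Advance 3.
Byte at offset 15: 0xD7 = 11010111 → 2-byte char (#6). Advance 2.
Byte at offset 17: 0xF0 = 11110000 → 4-byte char (#7). Advance 4.
Byte at offset 21: 0xE5 = 11100101 → 3-byte char (#8). Advance 3.
Reached end at offset 24 after 8 code points.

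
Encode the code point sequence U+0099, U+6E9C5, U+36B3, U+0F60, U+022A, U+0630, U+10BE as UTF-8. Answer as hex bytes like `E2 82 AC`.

U+0099: 2-byte form → C2 99.
U+6E9C5: 4-byte form → F1 AE A7 85.
U+36B3: 3-byte form → E3 9A B3.
U+0F60: 3-byte form → E0 BD A0.
U+022A: 2-byte form → C8 AA.
U+0630: 2-byte form → D8 B0.
U+10BE: 3-byte form → E1 82 BE.
Concatenated (19 bytes): C2 99 F1 AE A7 85 E3 9A B3 E0 BD A0 C8 AA D8 B0 E1 82 BE.

C2 99 F1 AE A7 85 E3 9A B3 E0 BD A0 C8 AA D8 B0 E1 82 BE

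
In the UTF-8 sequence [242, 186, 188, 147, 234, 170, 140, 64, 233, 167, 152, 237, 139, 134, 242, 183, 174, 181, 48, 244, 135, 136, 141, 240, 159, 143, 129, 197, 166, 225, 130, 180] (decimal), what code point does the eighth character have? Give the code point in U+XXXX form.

Offset 0: leading byte 0xF2 = 11110010 → 4-byte char #1 = F2 BA BC 93.
Offset 4: leading byte 0xEA = 11101010 → 3-byte char #2 = EA AA 8C.
Offset 7: leading byte 0x40 = 01000000 → 1-byte char #3 = 40.
Offset 8: leading byte 0xE9 = 11101001 → 3-byte char #4 = E9 A7 98.
Offset 11: leading byte 0xED = 11101101 → 3-byte char #5 = ED 8B 86.
Offset 14: leading byte 0xF2 = 11110010 → 4-byte char #6 = F2 B7 AE B5.
Offset 18: leading byte 0x30 = 00110000 → 1-byte char #7 = 30.
Offset 19: leading byte 0xF4 = 11110100 → 4-byte char #8 = F4 87 88 8D.
Leading byte 0xF4 = 11110100 matches 11110xxx → 4-byte sequence.
Byte 1: 0xF4 = 11110100, payload 100 (3 bits).
Byte 2: 0x87 = 10000111 (10xxxxxx ✓), payload 000111.
Byte 3: 0x88 = 10001000 (10xxxxxx ✓), payload 001000.
Byte 4: 0x8D = 10001101 (10xxxxxx ✓), payload 001101.
Concatenate: 100000111001000001101 = 0x10720D (21 bits → U+10720D).

U+10720D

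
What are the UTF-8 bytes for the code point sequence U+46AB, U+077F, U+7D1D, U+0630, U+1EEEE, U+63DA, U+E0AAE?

U+46AB: 3-byte form → E4 9A AB.
U+077F: 2-byte form → DD BF.
U+7D1D: 3-byte form → E7 B4 9D.
U+0630: 2-byte form → D8 B0.
U+1EEEE: 4-byte form → F0 9E BB AE.
U+63DA: 3-byte form → E6 8F 9A.
U+E0AAE: 4-byte form → F3 A0 AA AE.
Concatenated (21 bytes): E4 9A AB DD BF E7 B4 9D D8 B0 F0 9E BB AE E6 8F 9A F3 A0 AA AE.

E4 9A AB DD BF E7 B4 9D D8 B0 F0 9E BB AE E6 8F 9A F3 A0 AA AE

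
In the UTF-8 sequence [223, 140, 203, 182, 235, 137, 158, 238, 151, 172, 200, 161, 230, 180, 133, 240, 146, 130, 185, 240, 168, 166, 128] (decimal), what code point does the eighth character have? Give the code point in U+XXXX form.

Offset 0: leading byte 0xDF = 11011111 → 2-byte char #1 = DF 8C.
Offset 2: leading byte 0xCB = 11001011 → 2-byte char #2 = CB B6.
Offset 4: leading byte 0xEB = 11101011 → 3-byte char #3 = EB 89 9E.
Offset 7: leading byte 0xEE = 11101110 → 3-byte char #4 = EE 97 AC.
Offset 10: leading byte 0xC8 = 11001000 → 2-byte char #5 = C8 A1.
Offset 12: leading byte 0xE6 = 11100110 → 3-byte char #6 = E6 B4 85.
Offset 15: leading byte 0xF0 = 11110000 → 4-byte char #7 = F0 92 82 B9.
Offset 19: leading byte 0xF0 = 11110000 → 4-byte char #8 = F0 A8 A6 80.
Leading byte 0xF0 = 11110000 matches 11110xxx → 4-byte sequence.
Byte 1: 0xF0 = 11110000, payload 000 (3 bits).
Byte 2: 0xA8 = 10101000 (10xxxxxx ✓), payload 101000.
Byte 3: 0xA6 = 10100110 (10xxxxxx ✓), payload 100110.
Byte 4: 0x80 = 10000000 (10xxxxxx ✓), payload 000000.
Concatenate: 000101000100110000000 = 0x28980 (21 bits → U+28980).

U+28980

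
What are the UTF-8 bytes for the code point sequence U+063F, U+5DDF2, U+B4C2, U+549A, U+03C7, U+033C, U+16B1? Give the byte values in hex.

U+063F: 2-byte form → D8 BF.
U+5DDF2: 4-byte form → F1 9D B7 B2.
U+B4C2: 3-byte form → EB 93 82.
U+549A: 3-byte form → E5 92 9A.
U+03C7: 2-byte form → CF 87.
U+033C: 2-byte form → CC BC.
U+16B1: 3-byte form → E1 9A B1.
Concatenated (19 bytes): D8 BF F1 9D B7 B2 EB 93 82 E5 92 9A CF 87 CC BC E1 9A B1.

D8 BF F1 9D B7 B2 EB 93 82 E5 92 9A CF 87 CC BC E1 9A B1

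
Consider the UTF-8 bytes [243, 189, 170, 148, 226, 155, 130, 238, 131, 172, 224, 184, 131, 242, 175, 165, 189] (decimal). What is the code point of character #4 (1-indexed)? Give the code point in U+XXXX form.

U+0E03

Offset 0: leading byte 0xF3 = 11110011 → 4-byte char #1 = F3 BD AA 94.
Offset 4: leading byte 0xE2 = 11100010 → 3-byte char #2 = E2 9B 82.
Offset 7: leading byte 0xEE = 11101110 → 3-byte char #3 = EE 83 AC.
Offset 10: leading byte 0xE0 = 11100000 → 3-byte char #4 = E0 B8 83.
Leading byte 0xE0 = 11100000 matches 1110xxxx → 3-byte sequence.
Byte 1: 0xE0 = 11100000, payload 0000 (4 bits).
Byte 2: 0xB8 = 10111000 (10xxxxxx ✓), payload 111000.
Byte 3: 0x83 = 10000011 (10xxxxxx ✓), payload 000011.
Concatenate: 0000111000000011 = 0xE03 (16 bits → U+0E03).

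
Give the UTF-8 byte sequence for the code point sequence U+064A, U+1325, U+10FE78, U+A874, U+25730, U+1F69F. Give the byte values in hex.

D9 8A E1 8C A5 F4 8F B9 B8 EA A1 B4 F0 A5 9C B0 F0 9F 9A 9F

U+064A: 2-byte form → D9 8A.
U+1325: 3-byte form → E1 8C A5.
U+10FE78: 4-byte form → F4 8F B9 B8.
U+A874: 3-byte form → EA A1 B4.
U+25730: 4-byte form → F0 A5 9C B0.
U+1F69F: 4-byte form → F0 9F 9A 9F.
Concatenated (20 bytes): D9 8A E1 8C A5 F4 8F B9 B8 EA A1 B4 F0 A5 9C B0 F0 9F 9A 9F.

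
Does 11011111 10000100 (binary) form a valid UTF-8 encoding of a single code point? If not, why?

valid

Leading byte 0xDF = 11011111 → 2-byte form.
Continuation bytes 0x84=10000100 all match 10xxxxxx.
Decoded value 0x7C4 is ≥ 0x80 (shortest form) and not a surrogate.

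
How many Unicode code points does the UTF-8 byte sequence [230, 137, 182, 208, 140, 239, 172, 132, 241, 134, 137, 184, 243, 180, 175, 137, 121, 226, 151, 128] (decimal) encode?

7

Byte at offset 0: 0xE6 = 11100110 → 3-byte char (#1). Advance 3.
Byte at offset 3: 0xD0 = 11010000 → 2-byte char (#2). Advance 2.
Byte at offset 5: 0xEF = 11101111 → 3-byte char (#3). Advance 3.
Byte at offset 8: 0xF1 = 11110001 → 4-byte char (#4). Advance 4.
Byte at offset 12: 0xF3 = 11110011 → 4-byte char (#5). Advance 4.
Byte at offset 16: 0x79 = 01111001 → 1-byte char (#6). Advance 1.
Byte at offset 17: 0xE2 = 11100010 → 3-byte char (#7). Advance 3.
Reached end at offset 20 after 7 code points.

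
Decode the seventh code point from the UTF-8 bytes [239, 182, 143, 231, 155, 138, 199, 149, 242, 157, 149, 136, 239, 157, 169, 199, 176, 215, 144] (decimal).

U+05D0

Offset 0: leading byte 0xEF = 11101111 → 3-byte char #1 = EF B6 8F.
Offset 3: leading byte 0xE7 = 11100111 → 3-byte char #2 = E7 9B 8A.
Offset 6: leading byte 0xC7 = 11000111 → 2-byte char #3 = C7 95.
Offset 8: leading byte 0xF2 = 11110010 → 4-byte char #4 = F2 9D 95 88.
Offset 12: leading byte 0xEF = 11101111 → 3-byte char #5 = EF 9D A9.
Offset 15: leading byte 0xC7 = 11000111 → 2-byte char #6 = C7 B0.
Offset 17: leading byte 0xD7 = 11010111 → 2-byte char #7 = D7 90.
Leading byte 0xD7 = 11010111 matches 110xxxxx → 2-byte sequence.
Byte 1: 0xD7 = 11010111, payload 10111 (5 bits).
Byte 2: 0x90 = 10010000 (10xxxxxx ✓), payload 010000.
Concatenate: 10111010000 = 0x5D0 (11 bits → U+05D0).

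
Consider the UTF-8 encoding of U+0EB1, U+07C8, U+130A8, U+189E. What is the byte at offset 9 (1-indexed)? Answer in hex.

1-indexed offset 9 is 0-indexed offset 8.
U+0EB1 → 3-byte form E0 BA B1 at offsets 0–2.
U+07C8 → 2-byte form DF 88 at offsets 3–4.
U+130A8 → 4-byte form F0 93 82 A8 at offsets 5–8.
Offset 8 falls in char 3's range; it's byte 4 of F0 93 82 A8 = 0xA8.

0xA8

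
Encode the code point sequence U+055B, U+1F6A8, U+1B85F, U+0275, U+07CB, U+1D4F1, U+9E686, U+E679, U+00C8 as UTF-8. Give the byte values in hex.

D5 9B F0 9F 9A A8 F0 9B A1 9F C9 B5 DF 8B F0 9D 93 B1 F2 9E 9A 86 EE 99 B9 C3 88

U+055B: 2-byte form → D5 9B.
U+1F6A8: 4-byte form → F0 9F 9A A8.
U+1B85F: 4-byte form → F0 9B A1 9F.
U+0275: 2-byte form → C9 B5.
U+07CB: 2-byte form → DF 8B.
U+1D4F1: 4-byte form → F0 9D 93 B1.
U+9E686: 4-byte form → F2 9E 9A 86.
U+E679: 3-byte form → EE 99 B9.
U+00C8: 2-byte form → C3 88.
Concatenated (27 bytes): D5 9B F0 9F 9A A8 F0 9B A1 9F C9 B5 DF 8B F0 9D 93 B1 F2 9E 9A 86 EE 99 B9 C3 88.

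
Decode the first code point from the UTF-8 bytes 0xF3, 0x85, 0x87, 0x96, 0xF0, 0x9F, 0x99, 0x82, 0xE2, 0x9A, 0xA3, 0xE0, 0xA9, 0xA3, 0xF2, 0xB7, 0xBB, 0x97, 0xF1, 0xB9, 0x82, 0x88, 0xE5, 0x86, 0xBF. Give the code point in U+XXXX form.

U+C51D6

Offset 0: leading byte 0xF3 = 11110011 → 4-byte char #1 = F3 85 87 96.
Leading byte 0xF3 = 11110011 matches 11110xxx → 4-byte sequence.
Byte 1: 0xF3 = 11110011, payload 011 (3 bits).
Byte 2: 0x85 = 10000101 (10xxxxxx ✓), payload 000101.
Byte 3: 0x87 = 10000111 (10xxxxxx ✓), payload 000111.
Byte 4: 0x96 = 10010110 (10xxxxxx ✓), payload 010110.
Concatenate: 011000101000111010110 = 0xC51D6 (21 bits → U+C51D6).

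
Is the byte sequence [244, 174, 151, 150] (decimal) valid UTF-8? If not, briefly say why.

Leading byte 0xF4 = 11110100 → 4-byte form.
Payload = 0x12E5D6, which exceeds U+10FFFF, the maximum Unicode code point. (Leading bytes F5–FF, or F4 followed by ≥ 0x90, are invalid.)

invalid (encodes a value above U+10FFFF)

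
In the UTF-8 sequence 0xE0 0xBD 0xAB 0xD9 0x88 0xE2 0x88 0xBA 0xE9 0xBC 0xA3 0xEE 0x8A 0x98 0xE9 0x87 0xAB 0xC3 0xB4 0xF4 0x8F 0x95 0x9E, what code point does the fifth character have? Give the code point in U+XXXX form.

U+E298

Offset 0: leading byte 0xE0 = 11100000 → 3-byte char #1 = E0 BD AB.
Offset 3: leading byte 0xD9 = 11011001 → 2-byte char #2 = D9 88.
Offset 5: leading byte 0xE2 = 11100010 → 3-byte char #3 = E2 88 BA.
Offset 8: leading byte 0xE9 = 11101001 → 3-byte char #4 = E9 BC A3.
Offset 11: leading byte 0xEE = 11101110 → 3-byte char #5 = EE 8A 98.
Leading byte 0xEE = 11101110 matches 1110xxxx → 3-byte sequence.
Byte 1: 0xEE = 11101110, payload 1110 (4 bits).
Byte 2: 0x8A = 10001010 (10xxxxxx ✓), payload 001010.
Byte 3: 0x98 = 10011000 (10xxxxxx ✓), payload 011000.
Concatenate: 1110001010011000 = 0xE298 (16 bits → U+E298).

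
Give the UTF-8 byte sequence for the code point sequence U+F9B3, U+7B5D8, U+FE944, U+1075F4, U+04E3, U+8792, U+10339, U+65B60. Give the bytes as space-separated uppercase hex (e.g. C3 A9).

EF A6 B3 F1 BB 97 98 F3 BE A5 84 F4 87 97 B4 D3 A3 E8 9E 92 F0 90 8C B9 F1 A5 AD A0

U+F9B3: 3-byte form → EF A6 B3.
U+7B5D8: 4-byte form → F1 BB 97 98.
U+FE944: 4-byte form → F3 BE A5 84.
U+1075F4: 4-byte form → F4 87 97 B4.
U+04E3: 2-byte form → D3 A3.
U+8792: 3-byte form → E8 9E 92.
U+10339: 4-byte form → F0 90 8C B9.
U+65B60: 4-byte form → F1 A5 AD A0.
Concatenated (28 bytes): EF A6 B3 F1 BB 97 98 F3 BE A5 84 F4 87 97 B4 D3 A3 E8 9E 92 F0 90 8C B9 F1 A5 AD A0.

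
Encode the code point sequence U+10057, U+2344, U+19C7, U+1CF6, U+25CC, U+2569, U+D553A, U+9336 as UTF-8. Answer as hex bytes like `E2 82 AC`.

F0 90 81 97 E2 8D 84 E1 A7 87 E1 B3 B6 E2 97 8C E2 95 A9 F3 95 94 BA E9 8C B6

U+10057: 4-byte form → F0 90 81 97.
U+2344: 3-byte form → E2 8D 84.
U+19C7: 3-byte form → E1 A7 87.
U+1CF6: 3-byte form → E1 B3 B6.
U+25CC: 3-byte form → E2 97 8C.
U+2569: 3-byte form → E2 95 A9.
U+D553A: 4-byte form → F3 95 94 BA.
U+9336: 3-byte form → E9 8C B6.
Concatenated (26 bytes): F0 90 81 97 E2 8D 84 E1 A7 87 E1 B3 B6 E2 97 8C E2 95 A9 F3 95 94 BA E9 8C B6.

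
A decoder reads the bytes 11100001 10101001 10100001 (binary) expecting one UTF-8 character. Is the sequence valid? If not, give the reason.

valid

Leading byte 0xE1 = 11100001 → 3-byte form.
Continuation bytes 0xA9=10101001, 0xA1=10100001 all match 10xxxxxx.
Decoded value 0x1A61 is ≥ 0x800 (shortest form) and not a surrogate.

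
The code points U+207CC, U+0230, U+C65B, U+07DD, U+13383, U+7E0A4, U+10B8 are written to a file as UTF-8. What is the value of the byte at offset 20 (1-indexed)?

1-indexed offset 20 is 0-indexed offset 19.
U+207CC → 4-byte form F0 A0 9F 8C at offsets 0–3.
U+0230 → 2-byte form C8 B0 at offsets 4–5.
U+C65B → 3-byte form EC 99 9B at offsets 6–8.
U+07DD → 2-byte form DF 9D at offsets 9–10.
U+13383 → 4-byte form F0 93 8E 83 at offsets 11–14.
U+7E0A4 → 4-byte form F1 BE 82 A4 at offsets 15–18.
U+10B8 → 3-byte form E1 82 B8 at offsets 19–21.
Offset 19 falls in char 7's range; it's byte 1 of E1 82 B8 = 0xE1.

0xE1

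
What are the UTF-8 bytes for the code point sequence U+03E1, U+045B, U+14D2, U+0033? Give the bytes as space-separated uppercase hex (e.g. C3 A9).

CF A1 D1 9B E1 93 92 33

U+03E1: 2-byte form → CF A1.
U+045B: 2-byte form → D1 9B.
U+14D2: 3-byte form → E1 93 92.
U+0033: 1-byte form → 33.
Concatenated (8 bytes): CF A1 D1 9B E1 93 92 33.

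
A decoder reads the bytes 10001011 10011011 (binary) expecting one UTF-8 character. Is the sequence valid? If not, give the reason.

invalid (continuation byte with no leading byte)

Byte 0x8B = 10001011 has the form 10xxxxxx — a continuation byte — but there is no preceding leading byte.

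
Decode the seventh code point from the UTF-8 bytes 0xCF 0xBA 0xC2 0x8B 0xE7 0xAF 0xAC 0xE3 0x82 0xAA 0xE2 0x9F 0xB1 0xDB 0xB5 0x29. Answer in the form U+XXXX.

U+0029

Offset 0: leading byte 0xCF = 11001111 → 2-byte char #1 = CF BA.
Offset 2: leading byte 0xC2 = 11000010 → 2-byte char #2 = C2 8B.
Offset 4: leading byte 0xE7 = 11100111 → 3-byte char #3 = E7 AF AC.
Offset 7: leading byte 0xE3 = 11100011 → 3-byte char #4 = E3 82 AA.
Offset 10: leading byte 0xE2 = 11100010 → 3-byte char #5 = E2 9F B1.
Offset 13: leading byte 0xDB = 11011011 → 2-byte char #6 = DB B5.
Offset 15: leading byte 0x29 = 00101001 → 1-byte char #7 = 29.
Leading byte 0x29 = 00101001 matches 0xxxxxxx → 1-byte sequence.
Byte 1: 0x29 = 00101001, payload 0101001 (7 bits).
Concatenate: 0101001 = 0x29 (7 bits → U+0029).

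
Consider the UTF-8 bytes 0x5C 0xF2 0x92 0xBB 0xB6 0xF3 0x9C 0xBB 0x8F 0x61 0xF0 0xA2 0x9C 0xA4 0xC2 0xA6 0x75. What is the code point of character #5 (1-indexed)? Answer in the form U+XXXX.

U+22724

Offset 0: leading byte 0x5C = 01011100 → 1-byte char #1 = 5C.
Offset 1: leading byte 0xF2 = 11110010 → 4-byte char #2 = F2 92 BB B6.
Offset 5: leading byte 0xF3 = 11110011 → 4-byte char #3 = F3 9C BB 8F.
Offset 9: leading byte 0x61 = 01100001 → 1-byte char #4 = 61.
Offset 10: leading byte 0xF0 = 11110000 → 4-byte char #5 = F0 A2 9C A4.
Leading byte 0xF0 = 11110000 matches 11110xxx → 4-byte sequence.
Byte 1: 0xF0 = 11110000, payload 000 (3 bits).
Byte 2: 0xA2 = 10100010 (10xxxxxx ✓), payload 100010.
Byte 3: 0x9C = 10011100 (10xxxxxx ✓), payload 011100.
Byte 4: 0xA4 = 10100100 (10xxxxxx ✓), payload 100100.
Concatenate: 000100010011100100100 = 0x22724 (21 bits → U+22724).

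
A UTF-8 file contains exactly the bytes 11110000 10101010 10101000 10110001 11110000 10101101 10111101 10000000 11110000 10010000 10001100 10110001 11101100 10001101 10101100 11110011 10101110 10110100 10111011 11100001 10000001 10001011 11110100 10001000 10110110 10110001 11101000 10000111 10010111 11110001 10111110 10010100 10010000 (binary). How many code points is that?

9

Byte at offset 0: 0xF0 = 11110000 → 4-byte char (#1). Advance 4.
Byte at offset 4: 0xF0 = 11110000 → 4-byte char (#2). Advance 4.
Byte at offset 8: 0xF0 = 11110000 → 4-byte char (#3). Advance 4.
Byte at offset 12: 0xEC = 11101100 → 3-byte char (#4). Advance 3.
Byte at offset 15: 0xF3 = 11110011 → 4-byte char (#5). Advance 4.
Byte at offset 19: 0xE1 = 11100001 → 3-byte char (#6). Advance 3.
Byte at offset 22: 0xF4 = 11110100 → 4-byte char (#7). Advance 4.
Byte at offset 26: 0xE8 = 11101000 → 3-byte char (#8). Advance 3.
Byte at offset 29: 0xF1 = 11110001 → 4-byte char (#9). Advance 4.
Reached end at offset 33 after 9 code points.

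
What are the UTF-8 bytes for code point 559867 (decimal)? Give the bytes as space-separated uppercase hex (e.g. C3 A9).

F2 88 AB BB

U+88AFB = 0x88AFB = 559867 decimal. In range U+10000–U+10FFFF → 4-byte form: 11110xxx 10xxxxxx 10xxxxxx 10xxxxxx.
Binary (21 bits): 010001000101011111011.
Split 3+6+6+6: 010 | 001000 | 101011 | 111011.
Byte 1: 11110010 = 0xF2.
Byte 2: 10001000 = 0x88.
Byte 3: 10101011 = 0xAB.
Byte 4: 10111011 = 0xBB.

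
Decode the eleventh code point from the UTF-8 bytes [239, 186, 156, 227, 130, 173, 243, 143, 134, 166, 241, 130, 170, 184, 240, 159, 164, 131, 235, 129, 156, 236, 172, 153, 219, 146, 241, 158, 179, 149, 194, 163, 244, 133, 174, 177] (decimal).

Offset 0: leading byte 0xEF = 11101111 → 3-byte char #1 = EF BA 9C.
Offset 3: leading byte 0xE3 = 11100011 → 3-byte char #2 = E3 82 AD.
Offset 6: leading byte 0xF3 = 11110011 → 4-byte char #3 = F3 8F 86 A6.
Offset 10: leading byte 0xF1 = 11110001 → 4-byte char #4 = F1 82 AA B8.
Offset 14: leading byte 0xF0 = 11110000 → 4-byte char #5 = F0 9F A4 83.
Offset 18: leading byte 0xEB = 11101011 → 3-byte char #6 = EB 81 9C.
Offset 21: leading byte 0xEC = 11101100 → 3-byte char #7 = EC AC 99.
Offset 24: leading byte 0xDB = 11011011 → 2-byte char #8 = DB 92.
Offset 26: leading byte 0xF1 = 11110001 → 4-byte char #9 = F1 9E B3 95.
Offset 30: leading byte 0xC2 = 11000010 → 2-byte char #10 = C2 A3.
Offset 32: leading byte 0xF4 = 11110100 → 4-byte char #11 = F4 85 AE B1.
Leading byte 0xF4 = 11110100 matches 11110xxx → 4-byte sequence.
Byte 1: 0xF4 = 11110100, payload 100 (3 bits).
Byte 2: 0x85 = 10000101 (10xxxxxx ✓), payload 000101.
Byte 3: 0xAE = 10101110 (10xxxxxx ✓), payload 101110.
Byte 4: 0xB1 = 10110001 (10xxxxxx ✓), payload 110001.
Concatenate: 100000101101110110001 = 0x105BB1 (21 bits → U+105BB1).

U+105BB1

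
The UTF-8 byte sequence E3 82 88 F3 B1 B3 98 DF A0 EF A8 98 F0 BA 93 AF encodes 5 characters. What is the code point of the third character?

U+07E0

Offset 0: leading byte 0xE3 = 11100011 → 3-byte char #1 = E3 82 88.
Offset 3: leading byte 0xF3 = 11110011 → 4-byte char #2 = F3 B1 B3 98.
Offset 7: leading byte 0xDF = 11011111 → 2-byte char #3 = DF A0.
Leading byte 0xDF = 11011111 matches 110xxxxx → 2-byte sequence.
Byte 1: 0xDF = 11011111, payload 11111 (5 bits).
Byte 2: 0xA0 = 10100000 (10xxxxxx ✓), payload 100000.
Concatenate: 11111100000 = 0x7E0 (11 bits → U+07E0).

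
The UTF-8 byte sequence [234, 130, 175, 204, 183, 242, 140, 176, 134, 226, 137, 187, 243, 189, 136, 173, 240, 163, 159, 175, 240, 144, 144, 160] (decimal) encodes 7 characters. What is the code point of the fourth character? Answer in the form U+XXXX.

U+227B

Offset 0: leading byte 0xEA = 11101010 → 3-byte char #1 = EA 82 AF.
Offset 3: leading byte 0xCC = 11001100 → 2-byte char #2 = CC B7.
Offset 5: leading byte 0xF2 = 11110010 → 4-byte char #3 = F2 8C B0 86.
Offset 9: leading byte 0xE2 = 11100010 → 3-byte char #4 = E2 89 BB.
Leading byte 0xE2 = 11100010 matches 1110xxxx → 3-byte sequence.
Byte 1: 0xE2 = 11100010, payload 0010 (4 bits).
Byte 2: 0x89 = 10001001 (10xxxxxx ✓), payload 001001.
Byte 3: 0xBB = 10111011 (10xxxxxx ✓), payload 111011.
Concatenate: 0010001001111011 = 0x227B (16 bits → U+227B).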